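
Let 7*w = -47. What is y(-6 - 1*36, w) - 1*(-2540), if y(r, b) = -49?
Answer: 2491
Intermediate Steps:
w = -47/7 (w = (⅐)*(-47) = -47/7 ≈ -6.7143)
y(-6 - 1*36, w) - 1*(-2540) = -49 - 1*(-2540) = -49 + 2540 = 2491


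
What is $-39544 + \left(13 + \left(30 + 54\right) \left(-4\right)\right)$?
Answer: $-39867$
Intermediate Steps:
$-39544 + \left(13 + \left(30 + 54\right) \left(-4\right)\right) = -39544 + \left(13 + 84 \left(-4\right)\right) = -39544 + \left(13 - 336\right) = -39544 - 323 = -39867$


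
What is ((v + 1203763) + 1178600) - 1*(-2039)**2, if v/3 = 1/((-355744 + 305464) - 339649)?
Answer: -692185583785/389929 ≈ -1.7752e+6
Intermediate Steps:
v = -3/389929 (v = 3/((-355744 + 305464) - 339649) = 3/(-50280 - 339649) = 3/(-389929) = 3*(-1/389929) = -3/389929 ≈ -7.6937e-6)
((v + 1203763) + 1178600) - 1*(-2039)**2 = ((-3/389929 + 1203763) + 1178600) - 1*(-2039)**2 = (469382102824/389929 + 1178600) - 1*4157521 = 928952422224/389929 - 4157521 = -692185583785/389929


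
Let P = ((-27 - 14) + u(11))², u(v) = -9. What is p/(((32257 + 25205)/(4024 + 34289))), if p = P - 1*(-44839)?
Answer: 604566369/19154 ≈ 31563.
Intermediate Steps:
P = 2500 (P = ((-27 - 14) - 9)² = (-41 - 9)² = (-50)² = 2500)
p = 47339 (p = 2500 - 1*(-44839) = 2500 + 44839 = 47339)
p/(((32257 + 25205)/(4024 + 34289))) = 47339/(((32257 + 25205)/(4024 + 34289))) = 47339/((57462/38313)) = 47339/((57462*(1/38313))) = 47339/(19154/12771) = 47339*(12771/19154) = 604566369/19154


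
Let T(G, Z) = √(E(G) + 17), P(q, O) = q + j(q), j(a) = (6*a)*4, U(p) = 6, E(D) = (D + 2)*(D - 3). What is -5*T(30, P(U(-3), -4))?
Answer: -5*√881 ≈ -148.41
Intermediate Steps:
E(D) = (-3 + D)*(2 + D) (E(D) = (2 + D)*(-3 + D) = (-3 + D)*(2 + D))
j(a) = 24*a
P(q, O) = 25*q (P(q, O) = q + 24*q = 25*q)
T(G, Z) = √(11 + G² - G) (T(G, Z) = √((-6 + G² - G) + 17) = √(11 + G² - G))
-5*T(30, P(U(-3), -4)) = -5*√(11 + 30² - 1*30) = -5*√(11 + 900 - 30) = -5*√881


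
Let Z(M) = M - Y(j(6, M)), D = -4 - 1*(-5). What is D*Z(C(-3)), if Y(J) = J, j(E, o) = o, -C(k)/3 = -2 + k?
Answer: 0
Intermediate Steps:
C(k) = 6 - 3*k (C(k) = -3*(-2 + k) = 6 - 3*k)
D = 1 (D = -4 + 5 = 1)
Z(M) = 0 (Z(M) = M - M = 0)
D*Z(C(-3)) = 1*0 = 0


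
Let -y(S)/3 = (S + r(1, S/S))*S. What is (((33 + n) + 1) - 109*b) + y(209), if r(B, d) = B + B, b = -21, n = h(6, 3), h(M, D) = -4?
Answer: -129978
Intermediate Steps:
n = -4
r(B, d) = 2*B
y(S) = -3*S*(2 + S) (y(S) = -3*(S + 2*1)*S = -3*(S + 2)*S = -3*(2 + S)*S = -3*S*(2 + S))
(((33 + n) + 1) - 109*b) + y(209) = (((33 - 4) + 1) - 109*(-21)) - 3*209*(2 + 209) = ((29 + 1) + 2289) - 3*209*211 = (30 + 2289) - 132297 = 2319 - 132297 = -129978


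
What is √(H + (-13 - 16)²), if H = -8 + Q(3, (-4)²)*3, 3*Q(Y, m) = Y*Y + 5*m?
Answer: √922 ≈ 30.364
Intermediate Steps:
Q(Y, m) = Y²/3 + 5*m/3 (Q(Y, m) = (Y*Y + 5*m)/3 = (Y² + 5*m)/3 = Y²/3 + 5*m/3)
H = 81 (H = -8 + ((⅓)*3² + (5/3)*(-4)²)*3 = -8 + ((⅓)*9 + (5/3)*16)*3 = -8 + (3 + 80/3)*3 = -8 + (89/3)*3 = -8 + 89 = 81)
√(H + (-13 - 16)²) = √(81 + (-13 - 16)²) = √(81 + (-29)²) = √(81 + 841) = √922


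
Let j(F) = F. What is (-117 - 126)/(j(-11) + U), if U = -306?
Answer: 243/317 ≈ 0.76656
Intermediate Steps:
(-117 - 126)/(j(-11) + U) = (-117 - 126)/(-11 - 306) = -243/(-317) = -243*(-1/317) = 243/317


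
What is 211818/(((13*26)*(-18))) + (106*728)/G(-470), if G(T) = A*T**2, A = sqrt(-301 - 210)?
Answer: -35303/1014 - 2756*I*sqrt(511)/4031425 ≈ -34.816 - 0.015454*I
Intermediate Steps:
A = I*sqrt(511) (A = sqrt(-511) = I*sqrt(511) ≈ 22.605*I)
G(T) = I*sqrt(511)*T**2 (G(T) = (I*sqrt(511))*T**2 = I*sqrt(511)*T**2)
211818/(((13*26)*(-18))) + (106*728)/G(-470) = 211818/(((13*26)*(-18))) + (106*728)/((I*sqrt(511)*(-470)**2)) = 211818/((338*(-18))) + 77168/((I*sqrt(511)*220900)) = 211818/(-6084) + 77168/((220900*I*sqrt(511))) = 211818*(-1/6084) + 77168*(-I*sqrt(511)/112879900) = -35303/1014 - 2756*I*sqrt(511)/4031425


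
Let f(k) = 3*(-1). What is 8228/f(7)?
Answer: -8228/3 ≈ -2742.7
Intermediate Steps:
f(k) = -3
8228/f(7) = 8228/(-3) = 8228*(-⅓) = -8228/3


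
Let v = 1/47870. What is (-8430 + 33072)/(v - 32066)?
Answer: -131068060/170555491 ≈ -0.76848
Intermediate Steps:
v = 1/47870 ≈ 2.0890e-5
(-8430 + 33072)/(v - 32066) = (-8430 + 33072)/(1/47870 - 32066) = 24642/(-1534999419/47870) = 24642*(-47870/1534999419) = -131068060/170555491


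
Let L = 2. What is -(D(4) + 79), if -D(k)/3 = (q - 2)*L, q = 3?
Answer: -73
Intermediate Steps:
D(k) = -6 (D(k) = -3*(3 - 2)*2 = -3*2 = -6)
-(D(4) + 79) = -(-6 + 79) = -1*73 = -73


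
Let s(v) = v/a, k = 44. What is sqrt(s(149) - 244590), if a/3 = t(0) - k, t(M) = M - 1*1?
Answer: I*sqrt(495296985)/45 ≈ 494.56*I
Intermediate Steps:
t(M) = -1 + M (t(M) = M - 1 = -1 + M)
a = -135 (a = 3*((-1 + 0) - 1*44) = 3*(-1 - 44) = 3*(-45) = -135)
s(v) = -v/135 (s(v) = v/(-135) = v*(-1/135) = -v/135)
sqrt(s(149) - 244590) = sqrt(-1/135*149 - 244590) = sqrt(-149/135 - 244590) = sqrt(-33019799/135) = I*sqrt(495296985)/45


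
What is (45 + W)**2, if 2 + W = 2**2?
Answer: 2209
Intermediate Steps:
W = 2 (W = -2 + 2**2 = -2 + 4 = 2)
(45 + W)**2 = (45 + 2)**2 = 47**2 = 2209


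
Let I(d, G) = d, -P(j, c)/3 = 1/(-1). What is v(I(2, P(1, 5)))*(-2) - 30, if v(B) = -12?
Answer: -6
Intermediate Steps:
P(j, c) = 3 (P(j, c) = -3/(-1) = -3*(-1) = 3)
v(I(2, P(1, 5)))*(-2) - 30 = -12*(-2) - 30 = 24 - 30 = -6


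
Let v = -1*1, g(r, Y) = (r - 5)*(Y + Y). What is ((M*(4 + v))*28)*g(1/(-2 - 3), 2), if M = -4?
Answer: 34944/5 ≈ 6988.8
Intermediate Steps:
g(r, Y) = 2*Y*(-5 + r) (g(r, Y) = (-5 + r)*(2*Y) = 2*Y*(-5 + r))
v = -1
((M*(4 + v))*28)*g(1/(-2 - 3), 2) = (-4*(4 - 1)*28)*(2*2*(-5 + 1/(-2 - 3))) = (-4*3*28)*(2*2*(-5 + 1/(-5))) = (-12*28)*(2*2*(-5 - 1/5)) = -672*2*(-26)/5 = -336*(-104/5) = 34944/5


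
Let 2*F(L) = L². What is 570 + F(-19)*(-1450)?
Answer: -261155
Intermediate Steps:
F(L) = L²/2
570 + F(-19)*(-1450) = 570 + ((½)*(-19)²)*(-1450) = 570 + ((½)*361)*(-1450) = 570 + (361/2)*(-1450) = 570 - 261725 = -261155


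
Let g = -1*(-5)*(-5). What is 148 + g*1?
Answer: 123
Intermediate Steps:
g = -25 (g = 5*(-5) = -25)
148 + g*1 = 148 - 25*1 = 148 - 25 = 123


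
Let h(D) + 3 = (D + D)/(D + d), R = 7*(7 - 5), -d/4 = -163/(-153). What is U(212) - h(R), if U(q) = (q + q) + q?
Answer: 473913/745 ≈ 636.13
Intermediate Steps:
U(q) = 3*q (U(q) = 2*q + q = 3*q)
d = -652/153 (d = -(-652)/(-153) = -(-652)*(-1)/153 = -4*163/153 = -652/153 ≈ -4.2614)
R = 14 (R = 7*2 = 14)
h(D) = -3 + 2*D/(-652/153 + D) (h(D) = -3 + (D + D)/(D - 652/153) = -3 + (2*D)/(-652/153 + D) = -3 + 2*D/(-652/153 + D))
U(212) - h(R) = 3*212 - 3*(652 - 51*14)/(-652 + 153*14) = 636 - 3*(652 - 714)/(-652 + 2142) = 636 - 3*(-62)/1490 = 636 - 1*(-93/745) = 636 + 93/745 = 473913/745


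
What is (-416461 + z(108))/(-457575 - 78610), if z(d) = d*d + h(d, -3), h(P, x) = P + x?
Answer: 404692/536185 ≈ 0.75476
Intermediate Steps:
z(d) = -3 + d + d**2 (z(d) = d*d + (d - 3) = d**2 + (-3 + d) = -3 + d + d**2)
(-416461 + z(108))/(-457575 - 78610) = (-416461 + (-3 + 108 + 108**2))/(-457575 - 78610) = (-416461 + (-3 + 108 + 11664))/(-536185) = (-416461 + 11769)*(-1/536185) = -404692*(-1/536185) = 404692/536185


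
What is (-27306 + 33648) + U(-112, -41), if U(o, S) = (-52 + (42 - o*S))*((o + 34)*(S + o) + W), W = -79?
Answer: -54550368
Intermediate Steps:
U(o, S) = (-79 + (34 + o)*(S + o))*(-10 - S*o) (U(o, S) = (-52 + (42 - o*S))*((o + 34)*(S + o) - 79) = (-52 + (42 - S*o))*((34 + o)*(S + o) - 79) = (-52 + (42 - S*o))*(-79 + (34 + o)*(S + o)) = (-10 - S*o)*(-79 + (34 + o)*(S + o)) = (-79 + (34 + o)*(S + o))*(-10 - S*o))
(-27306 + 33648) + U(-112, -41) = (-27306 + 33648) + (790 - 340*(-41) - 340*(-112) - 10*(-112)² - 1*(-41)*(-112)³ - 1*(-41)²*(-112)² - 34*(-41)*(-112)² - 34*(-112)*(-41)² + 69*(-41)*(-112)) = 6342 + (790 + 13940 + 38080 - 10*12544 - 1*(-41)*(-1404928) - 1*1681*12544 - 34*(-41)*12544 - 34*(-112)*1681 + 316848) = 6342 + (790 + 13940 + 38080 - 125440 - 57602048 - 21086464 + 17486336 + 6401248 + 316848) = 6342 - 54556710 = -54550368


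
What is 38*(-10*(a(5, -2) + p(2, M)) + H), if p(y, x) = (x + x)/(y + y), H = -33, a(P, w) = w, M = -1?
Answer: -304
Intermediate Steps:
p(y, x) = x/y (p(y, x) = (2*x)/((2*y)) = (2*x)*(1/(2*y)) = x/y)
38*(-10*(a(5, -2) + p(2, M)) + H) = 38*(-10*(-2 - 1/2) - 33) = 38*(-10*(-2 - 1*½) - 33) = 38*(-10*(-2 - ½) - 33) = 38*(-10*(-5/2) - 33) = 38*(25 - 33) = 38*(-8) = -304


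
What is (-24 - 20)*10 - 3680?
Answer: -4120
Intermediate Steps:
(-24 - 20)*10 - 3680 = -44*10 - 3680 = -440 - 3680 = -4120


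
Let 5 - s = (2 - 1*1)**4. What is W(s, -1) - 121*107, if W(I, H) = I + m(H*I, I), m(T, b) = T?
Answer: -12947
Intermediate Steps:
s = 4 (s = 5 - (2 - 1*1)**4 = 5 - (2 - 1)**4 = 5 - 1*1**4 = 5 - 1*1 = 5 - 1 = 4)
W(I, H) = I + H*I
W(s, -1) - 121*107 = 4*(1 - 1) - 121*107 = 4*0 - 12947 = 0 - 12947 = -12947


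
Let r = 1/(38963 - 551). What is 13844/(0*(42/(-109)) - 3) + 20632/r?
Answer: 2377535308/3 ≈ 7.9251e+8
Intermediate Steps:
r = 1/38412 ≈ 2.6034e-5
13844/(0*(42/(-109)) - 3) + 20632/r = 13844/(0*(42/(-109)) - 3) + 20632/(1/38412) = 13844/(0*(42*(-1/109)) - 3) + 20632*38412 = 13844/(0*(-42/109) - 3) + 792516384 = 13844/(0 - 3) + 792516384 = 13844/(-3) + 792516384 = 13844*(-1/3) + 792516384 = -13844/3 + 792516384 = 2377535308/3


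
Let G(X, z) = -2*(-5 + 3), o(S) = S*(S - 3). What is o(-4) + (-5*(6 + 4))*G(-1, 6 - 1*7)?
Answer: -172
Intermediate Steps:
o(S) = S*(-3 + S)
G(X, z) = 4 (G(X, z) = -2*(-2) = 4)
o(-4) + (-5*(6 + 4))*G(-1, 6 - 1*7) = -4*(-3 - 4) - 5*(6 + 4)*4 = -4*(-7) - 5*10*4 = 28 - 50*4 = 28 - 200 = -172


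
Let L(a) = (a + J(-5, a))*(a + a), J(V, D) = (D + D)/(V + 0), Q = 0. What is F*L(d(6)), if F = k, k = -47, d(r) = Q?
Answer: 0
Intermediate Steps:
J(V, D) = 2*D/V (J(V, D) = (2*D)/V = 2*D/V)
d(r) = 0
L(a) = 6*a**2/5 (L(a) = (a + 2*a/(-5))*(a + a) = (a + 2*a*(-1/5))*(2*a) = (a - 2*a/5)*(2*a) = (3*a/5)*(2*a) = 6*a**2/5)
F = -47
F*L(d(6)) = -282*0**2/5 = -282*0/5 = -47*0 = 0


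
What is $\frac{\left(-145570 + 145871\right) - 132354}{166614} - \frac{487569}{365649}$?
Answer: $- \frac{43173622921}{20307414162} \approx -2.126$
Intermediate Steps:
$\frac{\left(-145570 + 145871\right) - 132354}{166614} - \frac{487569}{365649} = \left(301 - 132354\right) \frac{1}{166614} - \frac{162523}{121883} = \left(-132053\right) \frac{1}{166614} - \frac{162523}{121883} = - \frac{132053}{166614} - \frac{162523}{121883} = - \frac{43173622921}{20307414162}$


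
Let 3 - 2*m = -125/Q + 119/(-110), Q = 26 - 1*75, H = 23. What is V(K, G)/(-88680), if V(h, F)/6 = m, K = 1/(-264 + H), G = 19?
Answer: -8251/159328400 ≈ -5.1786e-5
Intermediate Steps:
Q = -49 (Q = 26 - 75 = -49)
K = -1/241 (K = 1/(-264 + 23) = 1/(-241) = -1/241 ≈ -0.0041494)
m = 8251/10780 (m = 3/2 - (-125/(-49) + 119/(-110))/2 = 3/2 - (-125*(-1/49) + 119*(-1/110))/2 = 3/2 - (125/49 - 119/110)/2 = 3/2 - ½*7919/5390 = 3/2 - 7919/10780 = 8251/10780 ≈ 0.76540)
V(h, F) = 24753/5390 (V(h, F) = 6*(8251/10780) = 24753/5390)
V(K, G)/(-88680) = (24753/5390)/(-88680) = (24753/5390)*(-1/88680) = -8251/159328400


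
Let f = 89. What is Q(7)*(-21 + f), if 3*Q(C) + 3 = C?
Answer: 272/3 ≈ 90.667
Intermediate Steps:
Q(C) = -1 + C/3
Q(7)*(-21 + f) = (-1 + (⅓)*7)*(-21 + 89) = (-1 + 7/3)*68 = (4/3)*68 = 272/3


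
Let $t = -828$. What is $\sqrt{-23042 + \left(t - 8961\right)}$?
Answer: $i \sqrt{32831} \approx 181.19 i$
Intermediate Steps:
$\sqrt{-23042 + \left(t - 8961\right)} = \sqrt{-23042 - 9789} = \sqrt{-32831} = i \sqrt{32831}$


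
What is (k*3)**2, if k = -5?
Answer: 225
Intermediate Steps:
(k*3)**2 = (-5*3)**2 = (-15)**2 = 225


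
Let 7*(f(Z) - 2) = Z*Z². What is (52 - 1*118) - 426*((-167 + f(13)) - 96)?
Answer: -158082/7 ≈ -22583.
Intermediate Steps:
f(Z) = 2 + Z³/7 (f(Z) = 2 + (Z*Z²)/7 = 2 + Z³/7)
(52 - 1*118) - 426*((-167 + f(13)) - 96) = (52 - 1*118) - 426*((-167 + (2 + (⅐)*13³)) - 96) = (52 - 118) - 426*((-167 + (2 + (⅐)*2197)) - 96) = -66 - 426*((-167 + (2 + 2197/7)) - 96) = -66 - 426*((-167 + 2211/7) - 96) = -66 - 426*(1042/7 - 96) = -66 - 426*370/7 = -66 - 157620/7 = -158082/7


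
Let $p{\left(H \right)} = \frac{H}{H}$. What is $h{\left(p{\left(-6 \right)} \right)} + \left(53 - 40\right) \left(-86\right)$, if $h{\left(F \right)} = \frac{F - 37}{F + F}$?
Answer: $-1136$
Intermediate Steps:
$p{\left(H \right)} = 1$
$h{\left(F \right)} = \frac{-37 + F}{2 F}$
$h{\left(p{\left(-6 \right)} \right)} + \left(53 - 40\right) \left(-86\right) = \frac{-37 + 1}{2 \cdot 1} + \left(53 - 40\right) \left(-86\right) = \frac{1}{2} \cdot 1 \left(-36\right) + 13 \left(-86\right) = -18 - 1118 = -1136$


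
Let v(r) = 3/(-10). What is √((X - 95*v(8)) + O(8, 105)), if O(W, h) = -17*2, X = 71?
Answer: √262/2 ≈ 8.0932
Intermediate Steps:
O(W, h) = -34
v(r) = -3/10 (v(r) = 3*(-⅒) = -3/10)
√((X - 95*v(8)) + O(8, 105)) = √((71 - 95*(-3/10)) - 34) = √((71 + 57/2) - 34) = √(199/2 - 34) = √(131/2) = √262/2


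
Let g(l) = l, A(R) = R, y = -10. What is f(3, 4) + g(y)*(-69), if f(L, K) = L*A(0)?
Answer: 690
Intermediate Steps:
f(L, K) = 0 (f(L, K) = L*0 = 0)
f(3, 4) + g(y)*(-69) = 0 - 10*(-69) = 0 + 690 = 690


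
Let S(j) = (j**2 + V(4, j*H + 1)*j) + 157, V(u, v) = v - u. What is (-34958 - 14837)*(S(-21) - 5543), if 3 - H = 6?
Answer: 308977975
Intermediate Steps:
H = -3 (H = 3 - 1*6 = 3 - 6 = -3)
S(j) = 157 + j**2 + j*(-3 - 3*j) (S(j) = (j**2 + ((j*(-3) + 1) - 1*4)*j) + 157 = (j**2 + ((-3*j + 1) - 4)*j) + 157 = (j**2 + ((1 - 3*j) - 4)*j) + 157 = (j**2 + (-3 - 3*j)*j) + 157 = (j**2 + j*(-3 - 3*j)) + 157 = 157 + j**2 + j*(-3 - 3*j))
(-34958 - 14837)*(S(-21) - 5543) = (-34958 - 14837)*((157 - 3*(-21) - 2*(-21)**2) - 5543) = -49795*((157 + 63 - 2*441) - 5543) = -49795*((157 + 63 - 882) - 5543) = -49795*(-662 - 5543) = -49795*(-6205) = 308977975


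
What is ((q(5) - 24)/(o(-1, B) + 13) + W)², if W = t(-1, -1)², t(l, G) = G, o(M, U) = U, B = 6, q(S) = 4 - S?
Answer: 36/361 ≈ 0.099723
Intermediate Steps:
W = 1 (W = (-1)² = 1)
((q(5) - 24)/(o(-1, B) + 13) + W)² = (((4 - 1*5) - 24)/(6 + 13) + 1)² = (((4 - 5) - 24)/19 + 1)² = ((-1 - 24)*(1/19) + 1)² = (-25*1/19 + 1)² = (-25/19 + 1)² = (-6/19)² = 36/361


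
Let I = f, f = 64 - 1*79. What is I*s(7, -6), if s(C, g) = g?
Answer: 90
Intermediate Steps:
f = -15 (f = 64 - 79 = -15)
I = -15
I*s(7, -6) = -15*(-6) = 90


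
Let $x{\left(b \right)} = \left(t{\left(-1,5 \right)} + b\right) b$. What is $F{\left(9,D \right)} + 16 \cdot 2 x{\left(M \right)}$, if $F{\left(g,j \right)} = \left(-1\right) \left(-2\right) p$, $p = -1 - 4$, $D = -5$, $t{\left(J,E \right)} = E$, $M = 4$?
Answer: $1142$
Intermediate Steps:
$p = -5$
$F{\left(g,j \right)} = -10$ ($F{\left(g,j \right)} = \left(-1\right) \left(-2\right) \left(-5\right) = 2 \left(-5\right) = -10$)
$x{\left(b \right)} = b \left(5 + b\right)$ ($x{\left(b \right)} = \left(5 + b\right) b = b \left(5 + b\right)$)
$F{\left(9,D \right)} + 16 \cdot 2 x{\left(M \right)} = -10 + 16 \cdot 2 \cdot 4 \left(5 + 4\right) = -10 + 16 \cdot 2 \cdot 4 \cdot 9 = -10 + 16 \cdot 2 \cdot 36 = -10 + 16 \cdot 72 = -10 + 1152 = 1142$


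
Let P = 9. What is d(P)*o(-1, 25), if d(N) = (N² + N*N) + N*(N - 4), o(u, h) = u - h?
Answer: -5382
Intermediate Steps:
d(N) = 2*N² + N*(-4 + N) (d(N) = (N² + N²) + N*(-4 + N) = 2*N² + N*(-4 + N))
d(P)*o(-1, 25) = (9*(-4 + 3*9))*(-1 - 1*25) = (9*(-4 + 27))*(-1 - 25) = (9*23)*(-26) = 207*(-26) = -5382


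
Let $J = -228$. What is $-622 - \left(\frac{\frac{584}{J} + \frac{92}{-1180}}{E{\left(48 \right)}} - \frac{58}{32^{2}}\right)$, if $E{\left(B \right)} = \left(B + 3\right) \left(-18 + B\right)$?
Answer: $- \frac{4096169300089}{6586099200} \approx -621.94$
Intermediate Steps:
$E{\left(B \right)} = \left(-18 + B\right) \left(3 + B\right)$ ($E{\left(B \right)} = \left(3 + B\right) \left(-18 + B\right) = \left(-18 + B\right) \left(3 + B\right)$)
$-622 - \left(\frac{\frac{584}{J} + \frac{92}{-1180}}{E{\left(48 \right)}} - \frac{58}{32^{2}}\right) = -622 - \left(\frac{\frac{584}{-228} + \frac{92}{-1180}}{-54 + 48^{2} - 720} - \frac{58}{32^{2}}\right) = -622 - \left(\frac{584 \left(- \frac{1}{228}\right) + 92 \left(- \frac{1}{1180}\right)}{-54 + 2304 - 720} - \frac{58}{1024}\right) = -622 - \left(\frac{- \frac{146}{57} - \frac{23}{295}}{1530} - \frac{29}{512}\right) = -622 - \left(\left(- \frac{44381}{16815}\right) \frac{1}{1530} - \frac{29}{512}\right) = -622 - \left(- \frac{44381}{25726950} - \frac{29}{512}\right) = -622 - - \frac{384402311}{6586099200} = -622 + \frac{384402311}{6586099200} = - \frac{4096169300089}{6586099200}$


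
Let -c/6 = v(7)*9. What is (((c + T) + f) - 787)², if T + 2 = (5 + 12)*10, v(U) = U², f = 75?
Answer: 10176100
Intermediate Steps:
c = -2646 (c = -6*7²*9 = -294*9 = -6*441 = -2646)
T = 168 (T = -2 + (5 + 12)*10 = -2 + 17*10 = -2 + 170 = 168)
(((c + T) + f) - 787)² = (((-2646 + 168) + 75) - 787)² = ((-2478 + 75) - 787)² = (-2403 - 787)² = (-3190)² = 10176100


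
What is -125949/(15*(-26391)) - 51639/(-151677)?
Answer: 25695672/39014695 ≈ 0.65862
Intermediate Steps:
-125949/(15*(-26391)) - 51639/(-151677) = -125949/(-395865) - 51639*(-1/151677) = -125949*(-1/395865) + 17213/50559 = 41983/131955 + 17213/50559 = 25695672/39014695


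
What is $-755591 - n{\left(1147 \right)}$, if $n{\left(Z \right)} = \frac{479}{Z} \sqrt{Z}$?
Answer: $-755591 - \frac{479 \sqrt{1147}}{1147} \approx -7.5561 \cdot 10^{5}$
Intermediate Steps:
$n{\left(Z \right)} = \frac{479}{\sqrt{Z}}$
$-755591 - n{\left(1147 \right)} = -755591 - \frac{479}{\sqrt{1147}} = -755591 - 479 \frac{\sqrt{1147}}{1147} = -755591 - \frac{479 \sqrt{1147}}{1147}$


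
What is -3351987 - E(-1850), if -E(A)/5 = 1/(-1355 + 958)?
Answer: -1330738844/397 ≈ -3.3520e+6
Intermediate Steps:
E(A) = 5/397 (E(A) = -5/(-1355 + 958) = -5/(-397) = -5*(-1/397) = 5/397)
-3351987 - E(-1850) = -3351987 - 1*5/397 = -3351987 - 5/397 = -1330738844/397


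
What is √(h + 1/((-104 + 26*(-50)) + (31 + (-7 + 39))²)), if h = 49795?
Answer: 4*√2275086885/855 ≈ 223.15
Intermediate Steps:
√(h + 1/((-104 + 26*(-50)) + (31 + (-7 + 39))²)) = √(49795 + 1/((-104 + 26*(-50)) + (31 + (-7 + 39))²)) = √(49795 + 1/((-104 - 1300) + (31 + 32)²)) = √(49795 + 1/(-1404 + 63²)) = √(49795 + 1/(-1404 + 3969)) = √(49795 + 1/2565) = √(127724176/2565) = 4*√2275086885/855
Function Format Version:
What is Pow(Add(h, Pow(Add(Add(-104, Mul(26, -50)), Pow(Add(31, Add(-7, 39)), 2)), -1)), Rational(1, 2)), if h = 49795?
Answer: Mul(Rational(4, 855), Pow(2275086885, Rational(1, 2))) ≈ 223.15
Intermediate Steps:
Pow(Add(h, Pow(Add(Add(-104, Mul(26, -50)), Pow(Add(31, Add(-7, 39)), 2)), -1)), Rational(1, 2)) = Pow(Add(49795, Pow(Add(Add(-104, Mul(26, -50)), Pow(Add(31, Add(-7, 39)), 2)), -1)), Rational(1, 2)) = Pow(Add(49795, Pow(Add(Add(-104, -1300), Pow(Add(31, 32), 2)), -1)), Rational(1, 2)) = Pow(Add(49795, Pow(Add(-1404, Pow(63, 2)), -1)), Rational(1, 2)) = Pow(Add(49795, Pow(Add(-1404, 3969), -1)), Rational(1, 2)) = Pow(Add(49795, Pow(2565, -1)), Rational(1, 2)) = Pow(Add(49795, Rational(1, 2565)), Rational(1, 2)) = Pow(Rational(127724176, 2565), Rational(1, 2)) = Mul(Rational(4, 855), Pow(2275086885, Rational(1, 2)))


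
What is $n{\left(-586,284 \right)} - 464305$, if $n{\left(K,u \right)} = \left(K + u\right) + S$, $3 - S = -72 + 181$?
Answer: $-464713$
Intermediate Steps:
$S = -106$ ($S = 3 - \left(-72 + 181\right) = 3 - 109 = -106$)
$n{\left(K,u \right)} = -106 + K + u$ ($n{\left(K,u \right)} = \left(K + u\right) - 106 = -106 + K + u$)
$n{\left(-586,284 \right)} - 464305 = \left(-106 - 586 + 284\right) - 464305 = -408 - 464305 = -464713$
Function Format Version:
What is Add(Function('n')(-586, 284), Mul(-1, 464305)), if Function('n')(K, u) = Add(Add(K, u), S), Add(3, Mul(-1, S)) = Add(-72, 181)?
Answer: -464713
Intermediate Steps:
S = -106 (S = Add(3, Mul(-1, Add(-72, 181))) = Add(3, Mul(-1, 109)) = Add(3, -109) = -106)
Function('n')(K, u) = Add(-106, K, u) (Function('n')(K, u) = Add(Add(K, u), -106) = Add(-106, K, u))
Add(Function('n')(-586, 284), Mul(-1, 464305)) = Add(Add(-106, -586, 284), Mul(-1, 464305)) = Add(-408, -464305) = -464713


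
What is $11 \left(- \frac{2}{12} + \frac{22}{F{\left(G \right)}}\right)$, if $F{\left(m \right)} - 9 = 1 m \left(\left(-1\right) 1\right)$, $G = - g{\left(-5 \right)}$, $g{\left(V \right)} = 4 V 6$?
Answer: $- \frac{297}{74} \approx -4.0135$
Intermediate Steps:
$g{\left(V \right)} = 24 V$
$G = 120$ ($G = - 24 \left(-5\right) = \left(-1\right) \left(-120\right) = 120$)
$F{\left(m \right)} = 9 - m$ ($F{\left(m \right)} = 9 + 1 m \left(\left(-1\right) 1\right) = 9 + m \left(-1\right) = 9 - m$)
$11 \left(- \frac{2}{12} + \frac{22}{F{\left(G \right)}}\right) = 11 \left(- \frac{2}{12} + \frac{22}{9 - 120}\right) = 11 \left(\left(-2\right) \frac{1}{12} + \frac{22}{9 - 120}\right) = 11 \left(- \frac{1}{6} + \frac{22}{-111}\right) = 11 \left(- \frac{1}{6} + 22 \left(- \frac{1}{111}\right)\right) = 11 \left(- \frac{1}{6} - \frac{22}{111}\right) = 11 \left(- \frac{27}{74}\right) = - \frac{297}{74}$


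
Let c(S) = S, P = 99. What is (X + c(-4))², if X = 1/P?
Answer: 156025/9801 ≈ 15.919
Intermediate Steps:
X = 1/99 ≈ 0.010101
(X + c(-4))² = (1/99 - 4)² = (-395/99)² = 156025/9801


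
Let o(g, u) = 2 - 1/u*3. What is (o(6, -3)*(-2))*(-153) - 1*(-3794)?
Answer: 4712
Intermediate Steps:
o(g, u) = 2 - 3/u
(o(6, -3)*(-2))*(-153) - 1*(-3794) = ((2 - 3/(-3))*(-2))*(-153) - 1*(-3794) = ((2 - 3*(-⅓))*(-2))*(-153) + 3794 = ((2 + 1)*(-2))*(-153) + 3794 = (3*(-2))*(-153) + 3794 = -6*(-153) + 3794 = 918 + 3794 = 4712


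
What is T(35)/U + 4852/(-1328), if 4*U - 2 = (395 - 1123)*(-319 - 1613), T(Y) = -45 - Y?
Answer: -853094157/233478668 ≈ -3.6538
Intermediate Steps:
U = 703249/2 (U = ½ + ((395 - 1123)*(-319 - 1613))/4 = ½ + (-728*(-1932))/4 = ½ + (¼)*1406496 = ½ + 351624 = 703249/2 ≈ 3.5162e+5)
T(35)/U + 4852/(-1328) = (-45 - 1*35)/(703249/2) + 4852/(-1328) = (-45 - 35)*(2/703249) + 4852*(-1/1328) = -80*2/703249 - 1213/332 = -160/703249 - 1213/332 = -853094157/233478668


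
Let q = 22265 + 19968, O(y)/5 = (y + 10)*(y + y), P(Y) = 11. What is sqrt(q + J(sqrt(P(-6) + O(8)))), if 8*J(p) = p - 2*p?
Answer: sqrt(675728 - 2*sqrt(1451))/4 ≈ 205.50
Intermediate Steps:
O(y) = 10*y*(10 + y) (O(y) = 5*((y + 10)*(y + y)) = 5*((10 + y)*(2*y)) = 5*(2*y*(10 + y)) = 10*y*(10 + y))
J(p) = -p/8 (J(p) = (p - 2*p)/8 = (-p)/8 = -p/8)
q = 42233
sqrt(q + J(sqrt(P(-6) + O(8)))) = sqrt(42233 - sqrt(11 + 10*8*(10 + 8))/8) = sqrt(42233 - sqrt(11 + 10*8*18)/8) = sqrt(42233 - sqrt(11 + 1440)/8) = sqrt(42233 - sqrt(1451)/8)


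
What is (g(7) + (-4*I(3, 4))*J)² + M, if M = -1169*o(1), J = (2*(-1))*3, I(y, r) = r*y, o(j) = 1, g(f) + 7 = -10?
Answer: 72272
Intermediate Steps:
g(f) = -17 (g(f) = -7 - 10 = -17)
J = -6 (J = -2*3 = -6)
M = -1169 (M = -1169*1 = -1169)
(g(7) + (-4*I(3, 4))*J)² + M = (-17 - 16*3*(-6))² - 1169 = (-17 - 4*12*(-6))² - 1169 = (-17 - 48*(-6))² - 1169 = (-17 + 288)² - 1169 = 271² - 1169 = 73441 - 1169 = 72272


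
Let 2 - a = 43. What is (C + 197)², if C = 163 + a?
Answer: 101761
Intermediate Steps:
a = -41 (a = 2 - 1*43 = 2 - 43 = -41)
C = 122 (C = 163 - 41 = 122)
(C + 197)² = (122 + 197)² = 319² = 101761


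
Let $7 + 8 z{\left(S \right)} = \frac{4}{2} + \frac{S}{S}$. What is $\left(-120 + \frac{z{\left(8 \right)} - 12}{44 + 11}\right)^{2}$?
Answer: $\frac{6996025}{484} \approx 14455.0$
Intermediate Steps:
$z{\left(S \right)} = - \frac{1}{2}$ ($z{\left(S \right)} = - \frac{7}{8} + \frac{\frac{4}{2} + \frac{S}{S}}{8} = - \frac{7}{8} + \frac{4 \cdot \frac{1}{2} + 1}{8} = - \frac{7}{8} + \frac{2 + 1}{8} = - \frac{7}{8} + \frac{1}{8} \cdot 3 = - \frac{7}{8} + \frac{3}{8} = - \frac{1}{2}$)
$\left(-120 + \frac{z{\left(8 \right)} - 12}{44 + 11}\right)^{2} = \left(-120 + \frac{- \frac{1}{2} - 12}{44 + 11}\right)^{2} = \left(-120 + \frac{- \frac{1}{2} - 12}{55}\right)^{2} = \left(-120 - \frac{5}{22}\right)^{2} = \left(- \frac{2645}{22}\right)^{2} = \frac{6996025}{484}$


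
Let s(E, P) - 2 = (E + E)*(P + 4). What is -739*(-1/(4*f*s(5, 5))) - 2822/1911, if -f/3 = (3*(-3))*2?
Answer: -18222185/12658464 ≈ -1.4395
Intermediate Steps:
s(E, P) = 2 + 2*E*(4 + P) (s(E, P) = 2 + (E + E)*(P + 4) = 2 + (2*E)*(4 + P) = 2 + 2*E*(4 + P))
f = 54 (f = -3*3*(-3)*2 = -(-27)*2 = -3*(-18) = 54)
-739*(-1/(4*f*s(5, 5))) - 2822/1911 = -739*(-1/(216*(2 + 8*5 + 2*5*5))) - 2822/1911 = -739*(-1/(216*(2 + 40 + 50))) - 2822*1/1911 = -739/((-216*92)) - 2822/1911 = -739/(-19872) - 2822/1911 = -739*(-1/19872) - 2822/1911 = 739/19872 - 2822/1911 = -18222185/12658464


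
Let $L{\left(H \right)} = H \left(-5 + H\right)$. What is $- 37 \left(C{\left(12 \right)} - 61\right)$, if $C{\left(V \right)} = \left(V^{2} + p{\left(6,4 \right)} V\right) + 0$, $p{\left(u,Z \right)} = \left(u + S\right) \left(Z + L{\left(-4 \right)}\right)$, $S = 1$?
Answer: $-127391$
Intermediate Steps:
$p{\left(u,Z \right)} = \left(1 + u\right) \left(36 + Z\right)$ ($p{\left(u,Z \right)} = \left(u + 1\right) \left(Z - 4 \left(-5 - 4\right)\right) = \left(1 + u\right) \left(Z - -36\right) = \left(1 + u\right) \left(Z + 36\right) = \left(1 + u\right) \left(36 + Z\right)$)
$C{\left(V \right)} = V^{2} + 280 V$ ($C{\left(V \right)} = \left(V^{2} + \left(36 + 4 + 36 \cdot 6 + 4 \cdot 6\right) V\right) + 0 = \left(V^{2} + \left(36 + 4 + 216 + 24\right) V\right) + 0 = \left(V^{2} + 280 V\right) + 0 = V^{2} + 280 V$)
$- 37 \left(C{\left(12 \right)} - 61\right) = - 37 \left(12 \left(280 + 12\right) - 61\right) = - 37 \left(12 \cdot 292 - 61\right) = - 37 \left(3504 - 61\right) = \left(-37\right) 3443 = -127391$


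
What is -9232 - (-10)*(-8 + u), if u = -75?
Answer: -10062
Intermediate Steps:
-9232 - (-10)*(-8 + u) = -9232 - (-10)*(-8 - 75) = -9232 - (-10)*(-83) = -9232 - 1*830 = -9232 - 830 = -10062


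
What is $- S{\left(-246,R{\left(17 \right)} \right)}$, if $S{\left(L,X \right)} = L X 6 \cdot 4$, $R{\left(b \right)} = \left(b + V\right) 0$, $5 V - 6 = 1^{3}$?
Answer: $0$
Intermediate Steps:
$V = \frac{7}{5}$ ($V = \frac{6}{5} + \frac{1^{3}}{5} = \frac{6}{5} + \frac{1}{5} \cdot 1 = \frac{6}{5} + \frac{1}{5} = \frac{7}{5} \approx 1.4$)
$R{\left(b \right)} = 0$ ($R{\left(b \right)} = \left(b + \frac{7}{5}\right) 0 = \left(\frac{7}{5} + b\right) 0 = 0$)
$S{\left(L,X \right)} = 24 L X$ ($S{\left(L,X \right)} = 6 L X 4 = 24 L X$)
$- S{\left(-246,R{\left(17 \right)} \right)} = - 24 \left(-246\right) 0 = \left(-1\right) 0 = 0$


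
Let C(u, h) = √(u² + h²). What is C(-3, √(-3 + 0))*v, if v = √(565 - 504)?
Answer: √366 ≈ 19.131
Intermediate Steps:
C(u, h) = √(h² + u²)
v = √61 ≈ 7.8102
C(-3, √(-3 + 0))*v = √((√(-3 + 0))² + (-3)²)*√61 = √((√(-3))² + 9)*√61 = √((I*√3)² + 9)*√61 = √(-3 + 9)*√61 = √6*√61 = √366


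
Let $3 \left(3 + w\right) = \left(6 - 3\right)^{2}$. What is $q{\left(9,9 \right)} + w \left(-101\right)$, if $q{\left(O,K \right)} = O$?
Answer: $9$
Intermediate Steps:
$w = 0$ ($w = -3 + \frac{\left(6 - 3\right)^{2}}{3} = -3 + \frac{3^{2}}{3} = -3 + \frac{1}{3} \cdot 9 = -3 + 3 = 0$)
$q{\left(9,9 \right)} + w \left(-101\right) = 9 + 0 \left(-101\right) = 9 + 0 = 9$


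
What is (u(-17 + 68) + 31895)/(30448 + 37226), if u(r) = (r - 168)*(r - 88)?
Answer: 18112/33837 ≈ 0.53527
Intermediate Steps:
u(r) = (-168 + r)*(-88 + r)
(u(-17 + 68) + 31895)/(30448 + 37226) = ((14784 + (-17 + 68)² - 256*(-17 + 68)) + 31895)/(30448 + 37226) = ((14784 + 51² - 256*51) + 31895)/67674 = ((14784 + 2601 - 13056) + 31895)*(1/67674) = (4329 + 31895)*(1/67674) = 36224*(1/67674) = 18112/33837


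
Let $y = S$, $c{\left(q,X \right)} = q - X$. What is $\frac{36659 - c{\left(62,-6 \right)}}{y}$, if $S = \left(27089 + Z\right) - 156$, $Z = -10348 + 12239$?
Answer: $\frac{12197}{9608} \approx 1.2695$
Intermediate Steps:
$Z = 1891$
$S = 28824$ ($S = \left(27089 + 1891\right) - 156 = 28980 - 156 = 28824$)
$y = 28824$
$\frac{36659 - c{\left(62,-6 \right)}}{y} = \frac{36659 - \left(62 - -6\right)}{28824} = \left(36659 - \left(62 + 6\right)\right) \frac{1}{28824} = \left(36659 - 68\right) \frac{1}{28824} = 36591 \cdot \frac{1}{28824} = \frac{12197}{9608}$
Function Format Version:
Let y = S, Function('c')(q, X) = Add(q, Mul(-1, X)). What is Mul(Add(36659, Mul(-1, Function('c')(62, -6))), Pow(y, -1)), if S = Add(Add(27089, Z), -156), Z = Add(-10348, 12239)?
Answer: Rational(12197, 9608) ≈ 1.2695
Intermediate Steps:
Z = 1891
S = 28824 (S = Add(Add(27089, 1891), -156) = Add(28980, -156) = 28824)
y = 28824
Mul(Add(36659, Mul(-1, Function('c')(62, -6))), Pow(y, -1)) = Mul(Add(36659, Mul(-1, Add(62, Mul(-1, -6)))), Pow(28824, -1)) = Mul(Add(36659, Mul(-1, Add(62, 6))), Rational(1, 28824)) = Mul(Add(36659, Mul(-1, 68)), Rational(1, 28824)) = Mul(Add(36659, -68), Rational(1, 28824)) = Mul(36591, Rational(1, 28824)) = Rational(12197, 9608)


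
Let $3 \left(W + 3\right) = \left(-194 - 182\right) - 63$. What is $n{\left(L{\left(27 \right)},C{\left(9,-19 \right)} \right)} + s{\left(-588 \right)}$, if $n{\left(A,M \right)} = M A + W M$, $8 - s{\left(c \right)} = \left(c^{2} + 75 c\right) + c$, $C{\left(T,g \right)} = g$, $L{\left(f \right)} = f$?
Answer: $- \frac{896171}{3} \approx -2.9872 \cdot 10^{5}$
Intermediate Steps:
$W = - \frac{448}{3}$ ($W = -3 + \frac{\left(-194 - 182\right) - 63}{3} = -3 + \frac{-376 - 63}{3} = -3 + \frac{1}{3} \left(-439\right) = -3 - \frac{439}{3} = - \frac{448}{3} \approx -149.33$)
$s{\left(c \right)} = 8 - c^{2} - 76 c$ ($s{\left(c \right)} = 8 - \left(\left(c^{2} + 75 c\right) + c\right) = 8 - \left(c^{2} + 76 c\right) = 8 - c^{2} - 76 c$)
$n{\left(A,M \right)} = - \frac{448 M}{3} + A M$ ($n{\left(A,M \right)} = M A - \frac{448 M}{3} = A M - \frac{448 M}{3} = - \frac{448 M}{3} + A M$)
$n{\left(L{\left(27 \right)},C{\left(9,-19 \right)} \right)} + s{\left(-588 \right)} = \frac{1}{3} \left(-19\right) \left(-448 + 3 \cdot 27\right) - 301048 = \frac{1}{3} \left(-19\right) \left(-448 + 81\right) + \left(8 - 345744 + 44688\right) = \frac{1}{3} \left(-19\right) \left(-367\right) + \left(8 - 345744 + 44688\right) = \frac{6973}{3} - 301048 = - \frac{896171}{3}$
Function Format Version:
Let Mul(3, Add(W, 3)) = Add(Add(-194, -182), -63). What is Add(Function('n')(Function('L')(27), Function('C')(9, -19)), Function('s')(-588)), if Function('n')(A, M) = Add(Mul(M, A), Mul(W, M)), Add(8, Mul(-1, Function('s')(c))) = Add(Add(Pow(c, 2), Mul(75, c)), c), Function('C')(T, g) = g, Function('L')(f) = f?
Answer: Rational(-896171, 3) ≈ -2.9872e+5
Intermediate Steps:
W = Rational(-448, 3) (W = Add(-3, Mul(Rational(1, 3), Add(Add(-194, -182), -63))) = Add(-3, Mul(Rational(1, 3), Add(-376, -63))) = Add(-3, Mul(Rational(1, 3), -439)) = Add(-3, Rational(-439, 3)) = Rational(-448, 3) ≈ -149.33)
Function('s')(c) = Add(8, Mul(-1, Pow(c, 2)), Mul(-76, c)) (Function('s')(c) = Add(8, Mul(-1, Add(Add(Pow(c, 2), Mul(75, c)), c))) = Add(8, Mul(-1, Add(Pow(c, 2), Mul(76, c)))) = Add(8, Add(Mul(-1, Pow(c, 2)), Mul(-76, c))) = Add(8, Mul(-1, Pow(c, 2)), Mul(-76, c)))
Function('n')(A, M) = Add(Mul(Rational(-448, 3), M), Mul(A, M)) (Function('n')(A, M) = Add(Mul(M, A), Mul(Rational(-448, 3), M)) = Add(Mul(A, M), Mul(Rational(-448, 3), M)) = Add(Mul(Rational(-448, 3), M), Mul(A, M)))
Add(Function('n')(Function('L')(27), Function('C')(9, -19)), Function('s')(-588)) = Add(Mul(Rational(1, 3), -19, Add(-448, Mul(3, 27))), Add(8, Mul(-1, Pow(-588, 2)), Mul(-76, -588))) = Add(Mul(Rational(1, 3), -19, Add(-448, 81)), Add(8, Mul(-1, 345744), 44688)) = Add(Mul(Rational(1, 3), -19, -367), Add(8, -345744, 44688)) = Add(Rational(6973, 3), -301048) = Rational(-896171, 3)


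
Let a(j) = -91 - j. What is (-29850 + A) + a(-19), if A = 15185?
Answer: -14737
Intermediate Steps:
(-29850 + A) + a(-19) = (-29850 + 15185) + (-91 - 1*(-19)) = -14665 + (-91 + 19) = -14665 - 72 = -14737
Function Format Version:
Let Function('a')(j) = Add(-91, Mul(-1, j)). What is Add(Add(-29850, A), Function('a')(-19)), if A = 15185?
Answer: -14737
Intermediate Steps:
Add(Add(-29850, A), Function('a')(-19)) = Add(Add(-29850, 15185), Add(-91, Mul(-1, -19))) = Add(-14665, Add(-91, 19)) = Add(-14665, -72) = -14737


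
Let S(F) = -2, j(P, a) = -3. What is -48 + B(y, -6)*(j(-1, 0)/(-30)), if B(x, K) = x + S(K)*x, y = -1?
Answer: -479/10 ≈ -47.900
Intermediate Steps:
B(x, K) = -x (B(x, K) = x - 2*x = -x)
-48 + B(y, -6)*(j(-1, 0)/(-30)) = -48 + (-1*(-1))*(-3/(-30)) = -48 + 1*(-3*(-1/30)) = -48 + 1*(1/10) = -48 + 1/10 = -479/10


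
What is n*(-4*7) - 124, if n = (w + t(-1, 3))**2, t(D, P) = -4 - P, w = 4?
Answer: -376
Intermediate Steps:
n = 9 (n = (4 + (-4 - 1*3))**2 = (4 + (-4 - 3))**2 = (4 - 7)**2 = (-3)**2 = 9)
n*(-4*7) - 124 = 9*(-4*7) - 124 = 9*(-1*28) - 124 = 9*(-28) - 124 = -252 - 124 = -376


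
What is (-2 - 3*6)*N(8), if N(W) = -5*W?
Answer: 800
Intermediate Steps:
(-2 - 3*6)*N(8) = (-2 - 3*6)*(-5*8) = (-2 - 18)*(-40) = -20*(-40) = 800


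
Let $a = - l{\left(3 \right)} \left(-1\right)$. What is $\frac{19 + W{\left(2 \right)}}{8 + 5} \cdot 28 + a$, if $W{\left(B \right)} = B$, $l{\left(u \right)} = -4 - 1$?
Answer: $\frac{523}{13} \approx 40.231$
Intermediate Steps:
$l{\left(u \right)} = -5$ ($l{\left(u \right)} = -4 - 1 = -5$)
$a = -5$ ($a = \left(-1\right) \left(-5\right) \left(-1\right) = 5 \left(-1\right) = -5$)
$\frac{19 + W{\left(2 \right)}}{8 + 5} \cdot 28 + a = \frac{19 + 2}{8 + 5} \cdot 28 - 5 = \frac{21}{13} \cdot 28 - 5 = \frac{588}{13} - 5 = \frac{523}{13}$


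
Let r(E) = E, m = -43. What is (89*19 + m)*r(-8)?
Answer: -13184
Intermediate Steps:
(89*19 + m)*r(-8) = (89*19 - 43)*(-8) = (1691 - 43)*(-8) = 1648*(-8) = -13184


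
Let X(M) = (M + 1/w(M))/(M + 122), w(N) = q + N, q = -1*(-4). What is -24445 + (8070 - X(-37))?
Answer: -45930653/2805 ≈ -16375.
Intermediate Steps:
q = 4
w(N) = 4 + N
X(M) = (M + 1/(4 + M))/(122 + M) (X(M) = (M + 1/(4 + M))/(M + 122) = (M + 1/(4 + M))/(122 + M))
-24445 + (8070 - X(-37)) = -24445 + (8070 - (1 - 37*(4 - 37))/((4 - 37)*(122 - 37))) = -24445 + (8070 - (1 - 37*(-33))/((-33)*85)) = -24445 + (8070 - (-1)*(1 + 1221)/(33*85)) = -24445 + (8070 - (-1)*1222/(33*85)) = -24445 + (8070 - 1*(-1222/2805)) = -24445 + (8070 + 1222/2805) = -24445 + 22637572/2805 = -45930653/2805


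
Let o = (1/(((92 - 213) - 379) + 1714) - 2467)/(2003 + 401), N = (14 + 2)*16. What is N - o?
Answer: 750119673/2918456 ≈ 257.03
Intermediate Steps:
N = 256 (N = 16*16 = 256)
o = -2994937/2918456 (o = (1/((-121 - 379) + 1714) - 2467)/2404 = (1/(-500 + 1714) - 2467)*(1/2404) = (1/1214 - 2467)*(1/2404) = -2994937/1214*1/2404 = -2994937/2918456 ≈ -1.0262)
N - o = 256 - 1*(-2994937/2918456) = 256 + 2994937/2918456 = 750119673/2918456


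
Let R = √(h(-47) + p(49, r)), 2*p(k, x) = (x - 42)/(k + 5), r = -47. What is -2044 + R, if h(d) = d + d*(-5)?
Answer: -2044 + √60645/18 ≈ -2030.3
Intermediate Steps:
p(k, x) = (-42 + x)/(2*(5 + k)) (p(k, x) = ((x - 42)/(k + 5))/2 = ((-42 + x)/(5 + k))/2 = (-42 + x)/(2*(5 + k)))
h(d) = -4*d (h(d) = d - 5*d = -4*d)
R = √60645/18 (R = √(-4*(-47) + (-42 - 47)/(2*(5 + 49))) = √(188 + (½)*(-89)/54) = √(188 + (½)*(1/54)*(-89)) = √(188 - 89/108) = √(20215/108) = √60645/18 ≈ 13.681)
-2044 + R = -2044 + √60645/18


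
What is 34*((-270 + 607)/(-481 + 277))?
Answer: -337/6 ≈ -56.167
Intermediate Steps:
34*((-270 + 607)/(-481 + 277)) = 34*(337/(-204)) = 34*(337*(-1/204)) = 34*(-337/204) = -337/6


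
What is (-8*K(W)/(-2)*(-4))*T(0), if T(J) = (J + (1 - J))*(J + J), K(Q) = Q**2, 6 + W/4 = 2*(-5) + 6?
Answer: 0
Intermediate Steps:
W = -40 (W = -24 + 4*(2*(-5) + 6) = -24 + 4*(-10 + 6) = -24 + 4*(-4) = -24 - 16 = -40)
T(J) = 2*J (T(J) = 1*(2*J) = 2*J)
(-8*K(W)/(-2)*(-4))*T(0) = (-8*(-40)**2/(-2)*(-4))*(2*0) = -8*1600*(-1/2)*(-4)*0 = -(-6400)*(-4)*0 = -8*3200*0 = -25600*0 = 0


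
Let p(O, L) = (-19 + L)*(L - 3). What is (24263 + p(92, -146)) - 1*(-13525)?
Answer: 62373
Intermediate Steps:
p(O, L) = (-19 + L)*(-3 + L)
(24263 + p(92, -146)) - 1*(-13525) = (24263 + (57 + (-146)² - 22*(-146))) - 1*(-13525) = (24263 + (57 + 21316 + 3212)) + 13525 = (24263 + 24585) + 13525 = 48848 + 13525 = 62373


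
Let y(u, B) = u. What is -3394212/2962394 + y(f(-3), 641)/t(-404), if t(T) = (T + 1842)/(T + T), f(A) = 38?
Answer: -23959555558/1064980643 ≈ -22.498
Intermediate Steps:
t(T) = (1842 + T)/(2*T) (t(T) = (1842 + T)/((2*T)) = (1842 + T)*(1/(2*T)) = (1842 + T)/(2*T))
-3394212/2962394 + y(f(-3), 641)/t(-404) = -3394212/2962394 + 38/(((1/2)*(1842 - 404)/(-404))) = -3394212*1/2962394 + 38/(((1/2)*(-1/404)*1438)) = -1697106/1481197 + 38/(-719/404) = -1697106/1481197 + 38*(-404/719) = -1697106/1481197 - 15352/719 = -23959555558/1064980643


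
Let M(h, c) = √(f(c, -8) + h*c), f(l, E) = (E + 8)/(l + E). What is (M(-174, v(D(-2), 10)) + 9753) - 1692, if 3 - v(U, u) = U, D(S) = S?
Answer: 8061 + I*√870 ≈ 8061.0 + 29.496*I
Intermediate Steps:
f(l, E) = (8 + E)/(E + l)
v(U, u) = 3 - U
M(h, c) = √(c*h) (M(h, c) = √((8 - 8)/(-8 + c) + h*c) = √(0/(-8 + c) + c*h) = √(0 + c*h) = √(c*h))
(M(-174, v(D(-2), 10)) + 9753) - 1692 = (√((3 - 1*(-2))*(-174)) + 9753) - 1692 = (√((3 + 2)*(-174)) + 9753) - 1692 = (√(5*(-174)) + 9753) - 1692 = (√(-870) + 9753) - 1692 = (I*√870 + 9753) - 1692 = (9753 + I*√870) - 1692 = 8061 + I*√870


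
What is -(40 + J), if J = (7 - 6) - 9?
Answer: -32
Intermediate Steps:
J = -8 (J = 1 - 9 = -8)
-(40 + J) = -(40 - 8) = -1*32 = -32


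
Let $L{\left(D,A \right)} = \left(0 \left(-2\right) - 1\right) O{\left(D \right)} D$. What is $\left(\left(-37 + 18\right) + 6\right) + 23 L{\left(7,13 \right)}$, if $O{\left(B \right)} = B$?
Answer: $-1140$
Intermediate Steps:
$L{\left(D,A \right)} = - D^{2}$ ($L{\left(D,A \right)} = \left(0 \left(-2\right) - 1\right) D D = \left(0 - 1\right) D D = - D D = - D^{2}$)
$\left(\left(-37 + 18\right) + 6\right) + 23 L{\left(7,13 \right)} = \left(\left(-37 + 18\right) + 6\right) + 23 \left(- 7^{2}\right) = \left(-19 + 6\right) + 23 \left(\left(-1\right) 49\right) = -13 + 23 \left(-49\right) = -13 - 1127 = -1140$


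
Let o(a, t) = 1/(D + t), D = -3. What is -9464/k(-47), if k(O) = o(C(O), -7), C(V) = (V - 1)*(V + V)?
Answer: 94640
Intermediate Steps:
C(V) = 2*V*(-1 + V) (C(V) = (-1 + V)*(2*V) = 2*V*(-1 + V))
o(a, t) = 1/(-3 + t)
k(O) = -⅒ (k(O) = 1/(-3 - 7) = 1/(-10) = -⅒)
-9464/k(-47) = -9464/(-⅒) = -9464*(-10) = 94640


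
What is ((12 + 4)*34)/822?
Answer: 272/411 ≈ 0.66180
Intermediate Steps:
((12 + 4)*34)/822 = (16*34)*(1/822) = 544*(1/822) = 272/411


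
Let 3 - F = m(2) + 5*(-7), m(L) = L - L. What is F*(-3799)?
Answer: -144362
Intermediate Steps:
m(L) = 0
F = 38 (F = 3 - (0 + 5*(-7)) = 3 - (0 - 35) = 3 - 1*(-35) = 3 + 35 = 38)
F*(-3799) = 38*(-3799) = -144362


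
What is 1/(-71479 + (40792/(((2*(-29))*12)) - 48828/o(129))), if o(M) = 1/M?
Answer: -87/554220416 ≈ -1.5698e-7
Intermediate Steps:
1/(-71479 + (40792/(((2*(-29))*12)) - 48828/o(129))) = 1/(-71479 + (40792/(((2*(-29))*12)) - 48828/(1/129))) = 1/(-71479 + (40792/((-58*12)) - 48828/1/129)) = 1/(-71479 + (40792/(-696) - 48828*129)) = 1/(-71479 + (40792*(-1/696) - 6298812)) = 1/(-71479 + (-5099/87 - 6298812)) = 1/(-71479 - 548001743/87) = 1/(-554220416/87) = -87/554220416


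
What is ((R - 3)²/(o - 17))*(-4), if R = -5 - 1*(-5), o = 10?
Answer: 36/7 ≈ 5.1429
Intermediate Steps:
R = 0 (R = -5 + 5 = 0)
((R - 3)²/(o - 17))*(-4) = ((0 - 3)²/(10 - 17))*(-4) = ((-3)²/(-7))*(-4) = (9*(-⅐))*(-4) = -9/7*(-4) = 36/7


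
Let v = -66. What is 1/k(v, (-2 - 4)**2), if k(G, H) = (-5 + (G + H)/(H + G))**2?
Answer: 1/16 ≈ 0.062500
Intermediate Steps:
k(G, H) = 16 (k(G, H) = (-5 + (G + H)/(G + H))**2 = (-5 + 1)**2 = (-4)**2 = 16)
1/k(v, (-2 - 4)**2) = 1/16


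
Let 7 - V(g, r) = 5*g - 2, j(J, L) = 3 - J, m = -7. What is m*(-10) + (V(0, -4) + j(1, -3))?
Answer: 81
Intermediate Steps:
V(g, r) = 9 - 5*g (V(g, r) = 7 - (5*g - 2) = 7 - (-2 + 5*g) = 7 + (2 - 5*g) = 9 - 5*g)
m*(-10) + (V(0, -4) + j(1, -3)) = -7*(-10) + ((9 - 5*0) + (3 - 1*1)) = 70 + ((9 + 0) + (3 - 1)) = 70 + (9 + 2) = 70 + 11 = 81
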